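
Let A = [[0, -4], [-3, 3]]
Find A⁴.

A² = [[12, -12], [-9, 21]]
A³ = [[36, -84], [-63, 99]]
A⁴ = [[252, -396], [-297, 549]]

[[252, -396], [-297, 549]]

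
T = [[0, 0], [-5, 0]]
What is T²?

[[0, 0], [0, 0]]

T is strictly triangular, hence nilpotent: T² = 0, so T² = 0.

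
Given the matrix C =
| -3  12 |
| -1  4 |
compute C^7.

[[-3, 12], [-1, 4]]

C² = C (a projection; rank 1, trace 1), so C^7 = C.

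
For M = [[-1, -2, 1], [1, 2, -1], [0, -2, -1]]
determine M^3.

[[-3, -6, 3], [3, 6, -3], [0, -6, -3]]

M^2 = [[-1, -4, 0], [1, 4, 0], [-2, -2, 3]]
M^3 = [[-3, -6, 3], [3, 6, -3], [0, -6, -3]]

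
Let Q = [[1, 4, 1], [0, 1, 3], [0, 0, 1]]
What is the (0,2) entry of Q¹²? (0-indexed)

Q = I + N where N = [[0, 4, 1], [0, 0, 3], [0, 0, 0]] is strictly upper-triangular, so N³ = 0.
(I + N)¹² = I + 12·N + 66·N² = [[1, 48, 804], [0, 1, 36], [0, 0, 1]].

804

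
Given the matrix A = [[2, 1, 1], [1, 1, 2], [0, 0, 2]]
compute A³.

A² = [[5, 3, 6], [3, 2, 7], [0, 0, 4]]
A³ = [[13, 8, 23], [8, 5, 21], [0, 0, 8]]

[[13, 8, 23], [8, 5, 21], [0, 0, 8]]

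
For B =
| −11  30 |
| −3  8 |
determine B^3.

[[−71, 210], [−21, 62]]

tr B = −3 and det B = 2, so the characteristic polynomial is λ² − (−3)λ + (2) with roots −1 and −2.
Eigenvectors give P = [[3, 10], [1, 3]] with P⁻¹ = [[−3, 10], [1, −3]], and B = P·diag(−1, −2)·P⁻¹.
Then B^3 = P·diag(−1, −8)·P⁻¹ = [[−3, −80], [−1, −24]] · [[−3, 10], [1, −3]] = [[−71, 210], [−21, 62]].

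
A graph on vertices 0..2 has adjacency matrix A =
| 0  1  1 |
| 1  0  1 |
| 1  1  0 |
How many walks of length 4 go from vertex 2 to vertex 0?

5

The number of length-4 walks from vertex 2 to vertex 0 is entry (2,0) of A⁴, where A is the adjacency matrix.
A² = [[2, 1, 1], [1, 2, 1], [1, 1, 2]]
A³ = [[2, 3, 3], [3, 2, 3], [3, 3, 2]]
A⁴ = [[6, 5, 5], [5, 6, 5], [5, 5, 6]]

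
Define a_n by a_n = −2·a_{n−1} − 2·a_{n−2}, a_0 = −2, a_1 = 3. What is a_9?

With companion matrix C = [[−2, −2], [1, 0]], [a_n, a_{n−1}]ᵀ = C·[a_{n−1}, a_{n−2}]ᵀ, so [a_9, a_8]ᵀ = C⁸·[a_1, a_0]ᵀ.
C⁸ = [[16, 0], [0, 16]], giving [a_9, a_8]ᵀ = [[48], [−32]].

48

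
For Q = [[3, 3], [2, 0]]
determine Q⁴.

[[279, 189], [126, 90]]

Q² = [[15, 9], [6, 6]]
Q³ = [[63, 45], [30, 18]]
Q⁴ = [[279, 189], [126, 90]]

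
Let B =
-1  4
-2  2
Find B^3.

[[-1, -20], [10, -16]]

B^2 = [[-7, 4], [-2, -4]]
B^3 = [[-1, -20], [10, -16]]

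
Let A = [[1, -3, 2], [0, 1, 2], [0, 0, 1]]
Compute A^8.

[[1, -24, -152], [0, 1, 16], [0, 0, 1]]

A = I + N where N = [[0, -3, 2], [0, 0, 2], [0, 0, 0]] is strictly upper-triangular, so N^3 = 0.
(I + N)^8 = I + 8·N + 28·N^2 = [[1, -24, -152], [0, 1, 16], [0, 0, 1]].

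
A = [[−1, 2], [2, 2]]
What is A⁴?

[[29, 26], [26, 68]]

A² = [[5, 2], [2, 8]]
A³ = [[−1, 14], [14, 20]]
A⁴ = [[29, 26], [26, 68]]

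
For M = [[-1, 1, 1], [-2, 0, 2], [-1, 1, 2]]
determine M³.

M² = [[-2, 0, 3], [0, 0, 2], [-3, 1, 5]]
M³ = [[-1, 1, 4], [-2, 2, 4], [-4, 2, 9]]

[[-1, 1, 4], [-2, 2, 4], [-4, 2, 9]]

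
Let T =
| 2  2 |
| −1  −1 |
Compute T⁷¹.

T² = T (a projection; rank 1, trace 1), so T⁷¹ = T.

[[2, 2], [−1, −1]]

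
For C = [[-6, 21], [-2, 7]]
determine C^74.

[[-6, 21], [-2, 7]]

C² = C (a projection; rank 1, trace 1), so C^74 = C.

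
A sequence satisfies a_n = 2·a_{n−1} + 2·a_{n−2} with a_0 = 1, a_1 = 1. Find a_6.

208

With companion matrix T = [[2, 2], [1, 0]], [a_n, a_{n−1}]ᵀ = T·[a_{n−1}, a_{n−2}]ᵀ, so [a_6, a_5]ᵀ = T^5·[a_1, a_0]ᵀ.
T^5 = [[120, 88], [44, 32]], giving [a_6, a_5]ᵀ = [[208], [76]].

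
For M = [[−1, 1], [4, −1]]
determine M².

[[5, −2], [−8, 5]]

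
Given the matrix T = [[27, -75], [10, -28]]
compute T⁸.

tr T = -1 and det T = -6, so the characteristic polynomial is λ² − (-1)λ + (-6) with roots 2 and -3.
Eigenvectors give P = [[3, 5], [1, 2]] with P⁻¹ = [[2, -5], [-1, 3]], and T = P·diag(2, -3)·P⁻¹.
Then T⁸ = P·diag(256, 6561)·P⁻¹ = [[768, 32805], [256, 13122]] · [[2, -5], [-1, 3]] = [[-31269, 94575], [-12610, 38086]].

[[-31269, 94575], [-12610, 38086]]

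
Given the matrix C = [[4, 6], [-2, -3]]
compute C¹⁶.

C² = C (a projection; rank 1, trace 1), so C¹⁶ = C.

[[4, 6], [-2, -3]]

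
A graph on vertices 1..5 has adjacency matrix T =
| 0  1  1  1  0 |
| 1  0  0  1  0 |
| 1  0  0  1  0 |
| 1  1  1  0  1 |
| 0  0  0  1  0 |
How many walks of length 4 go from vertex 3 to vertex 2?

The number of length-4 walks from vertex 3 to vertex 2 is entry (3,2) of T^4, where T is the adjacency matrix.
T^2 = [[3, 1, 1, 2, 1], [1, 2, 2, 1, 1], [1, 2, 2, 1, 1], [2, 1, 1, 4, 0], [1, 1, 1, 0, 1]]
T^3 = [[4, 5, 5, 6, 2], [5, 2, 2, 6, 1], [5, 2, 2, 6, 1], [6, 6, 6, 4, 4], [2, 1, 1, 4, 0]]
T^4 = [[16, 10, 10, 16, 6], [10, 11, 11, 10, 6], [10, 11, 11, 10, 6], [16, 10, 10, 22, 4], [6, 6, 6, 4, 4]]

11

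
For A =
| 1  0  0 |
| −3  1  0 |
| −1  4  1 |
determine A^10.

[[1, 0, 0], [−30, 1, 0], [−550, 40, 1]]

A = I + N where N = [[0, 0, 0], [−3, 0, 0], [−1, 4, 0]] is strictly lower-triangular, so N^3 = 0.
(I + N)^10 = I + 10·N + 45·N^2 = [[1, 0, 0], [−30, 1, 0], [−550, 40, 1]].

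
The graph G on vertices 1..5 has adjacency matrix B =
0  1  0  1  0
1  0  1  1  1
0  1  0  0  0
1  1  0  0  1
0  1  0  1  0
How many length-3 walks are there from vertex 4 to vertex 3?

2

The number of length-3 walks from vertex 4 to vertex 3 is entry (4,3) of B³, where B is the adjacency matrix.
B² = [[2, 1, 1, 1, 2], [1, 4, 0, 2, 1], [1, 0, 1, 1, 1], [1, 2, 1, 3, 1], [2, 1, 1, 1, 2]]
B³ = [[2, 6, 1, 5, 2], [6, 4, 4, 6, 6], [1, 4, 0, 2, 1], [5, 6, 2, 4, 5], [2, 6, 1, 5, 2]]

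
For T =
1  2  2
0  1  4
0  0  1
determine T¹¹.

[[1, 22, 462], [0, 1, 44], [0, 0, 1]]

T = I + N where N = [[0, 2, 2], [0, 0, 4], [0, 0, 0]] is strictly upper-triangular, so N³ = 0.
(I + N)¹¹ = I + 11·N + 55·N² = [[1, 22, 462], [0, 1, 44], [0, 0, 1]].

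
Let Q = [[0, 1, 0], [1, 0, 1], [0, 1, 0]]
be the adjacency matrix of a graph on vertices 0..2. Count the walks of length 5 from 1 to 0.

4

The number of length-5 walks from vertex 1 to vertex 0 is entry (1,0) of Q⁵, where Q is the adjacency matrix.
Q² = [[1, 0, 1], [0, 2, 0], [1, 0, 1]]
Q³ = [[0, 2, 0], [2, 0, 2], [0, 2, 0]]
Q⁴ = [[2, 0, 2], [0, 4, 0], [2, 0, 2]]
Q⁵ = [[0, 4, 0], [4, 0, 4], [0, 4, 0]]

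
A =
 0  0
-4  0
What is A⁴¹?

[[0, 0], [0, 0]]

A is strictly triangular, hence nilpotent: A² = 0, so A⁴¹ = 0.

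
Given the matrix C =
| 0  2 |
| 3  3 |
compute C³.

[[18, 30], [45, 63]]

C² = [[6, 6], [9, 15]]
C³ = [[18, 30], [45, 63]]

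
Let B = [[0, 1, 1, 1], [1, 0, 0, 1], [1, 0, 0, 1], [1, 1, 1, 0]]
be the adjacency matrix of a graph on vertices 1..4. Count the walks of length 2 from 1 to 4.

2

The number of length-2 walks from vertex 1 to vertex 4 is entry (1,4) of B^2, where B is the adjacency matrix.
B^2 = [[3, 1, 1, 2], [1, 2, 2, 1], [1, 2, 2, 1], [2, 1, 1, 3]]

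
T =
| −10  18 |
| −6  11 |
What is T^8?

tr T = 1 and det T = −2, so the characteristic polynomial is λ² − (1)λ + (−2) with roots −1 and 2.
Eigenvectors give P = [[2, −3], [1, −2]] with P⁻¹ = [[2, −3], [1, −2]], and T = P·diag(−1, 2)·P⁻¹.
Then T^8 = P·diag(1, 256)·P⁻¹ = [[2, −768], [1, −512]] · [[2, −3], [1, −2]] = [[−764, 1530], [−510, 1021]].

[[−764, 1530], [−510, 1021]]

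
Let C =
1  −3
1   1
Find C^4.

[[−8, 24], [−8, −8]]

C^2 = [[−2, −6], [2, −2]]
C^3 = [[−8, 0], [0, −8]]
C^4 = [[−8, 24], [−8, −8]]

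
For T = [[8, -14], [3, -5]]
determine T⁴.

[[106, -210], [45, -89]]

tr T = 3 and det T = 2, so the characteristic polynomial is λ² − (3)λ + (2) with roots 1 and 2.
Eigenvectors give P = [[2, 7], [1, 3]] with P⁻¹ = [[-3, 7], [1, -2]], and T = P·diag(1, 2)·P⁻¹.
Then T⁴ = P·diag(1, 16)·P⁻¹ = [[2, 112], [1, 48]] · [[-3, 7], [1, -2]] = [[106, -210], [45, -89]].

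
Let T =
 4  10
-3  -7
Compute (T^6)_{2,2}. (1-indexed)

tr T = -3 and det T = 2, so the characteristic polynomial is λ² − (-3)λ + (2) with roots -2 and -1.
Eigenvectors give P = [[5, 2], [-3, -1]] with P⁻¹ = [[-1, -2], [3, 5]], and T = P·diag(-2, -1)·P⁻¹.
Then T^6 = P·diag(64, 1)·P⁻¹ = [[320, 2], [-192, -1]] · [[-1, -2], [3, 5]] = [[-314, -630], [189, 379]].

379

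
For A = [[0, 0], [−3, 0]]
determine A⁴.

[[0, 0], [0, 0]]

A² = [[0, 0], [0, 0]]
A³ = [[0, 0], [0, 0]]
A⁴ = [[0, 0], [0, 0]]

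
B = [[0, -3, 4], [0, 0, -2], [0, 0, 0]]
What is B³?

B is strictly triangular, hence nilpotent: B³ = 0, so B³ = 0.

[[0, 0, 0], [0, 0, 0], [0, 0, 0]]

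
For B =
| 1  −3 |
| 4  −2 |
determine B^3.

B^2 = [[−11, 3], [−4, −8]]
B^3 = [[1, 27], [−36, 28]]

[[1, 27], [−36, 28]]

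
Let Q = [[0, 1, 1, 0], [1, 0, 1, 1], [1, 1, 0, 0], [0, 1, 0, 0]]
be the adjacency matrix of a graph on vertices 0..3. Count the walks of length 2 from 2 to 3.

1

The number of length-2 walks from vertex 2 to vertex 3 is entry (2,3) of Q², where Q is the adjacency matrix.
Q² = [[2, 1, 1, 1], [1, 3, 1, 0], [1, 1, 2, 1], [1, 0, 1, 1]]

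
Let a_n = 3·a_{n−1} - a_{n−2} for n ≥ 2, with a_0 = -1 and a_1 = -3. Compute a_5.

-144

With companion matrix B = [[3, -1], [1, 0]], [a_n, a_{n−1}]ᵀ = B·[a_{n−1}, a_{n−2}]ᵀ, so [a_5, a_4]ᵀ = B^4·[a_1, a_0]ᵀ.
B^4 = [[55, -21], [21, -8]], giving [a_5, a_4]ᵀ = [[-144], [-55]].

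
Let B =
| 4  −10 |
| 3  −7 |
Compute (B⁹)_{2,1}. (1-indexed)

tr B = −3 and det B = 2, so the characteristic polynomial is λ² − (−3)λ + (2) with roots −2 and −1.
Eigenvectors give P = [[−5, 2], [−3, 1]] with P⁻¹ = [[1, −2], [3, −5]], and B = P·diag(−2, −1)·P⁻¹.
Then B⁹ = P·diag(−512, −1)·P⁻¹ = [[2560, −2], [1536, −1]] · [[1, −2], [3, −5]] = [[2554, −5110], [1533, −3067]].

1533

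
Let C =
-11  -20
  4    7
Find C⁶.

tr C = -4 and det C = 3, so the characteristic polynomial is λ² − (-4)λ + (3) with roots -3 and -1.
Eigenvectors give P = [[-5, -2], [2, 1]] with P⁻¹ = [[-1, -2], [2, 5]], and C = P·diag(-3, -1)·P⁻¹.
Then C⁶ = P·diag(729, 1)·P⁻¹ = [[-3645, -2], [1458, 1]] · [[-1, -2], [2, 5]] = [[3641, 7280], [-1456, -2911]].

[[3641, 7280], [-1456, -2911]]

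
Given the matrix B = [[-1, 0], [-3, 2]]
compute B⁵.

tr B = 1 and det B = -2, so the characteristic polynomial is λ² − (1)λ + (-2) with roots 2 and -1.
Eigenvectors give P = [[0, -1], [1, -1]] with P⁻¹ = [[-1, 1], [-1, 0]], and B = P·diag(2, -1)·P⁻¹.
Then B⁵ = P·diag(32, -1)·P⁻¹ = [[0, 1], [32, 1]] · [[-1, 1], [-1, 0]] = [[-1, 0], [-33, 32]].

[[-1, 0], [-33, 32]]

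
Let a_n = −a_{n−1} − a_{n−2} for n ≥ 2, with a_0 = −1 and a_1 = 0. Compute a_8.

With companion matrix T = [[−1, −1], [1, 0]], [a_n, a_{n−1}]ᵀ = T·[a_{n−1}, a_{n−2}]ᵀ, so [a_8, a_7]ᵀ = T⁷·[a_1, a_0]ᵀ.
T⁷ = [[−1, −1], [1, 0]], giving [a_8, a_7]ᵀ = [[1], [0]].

1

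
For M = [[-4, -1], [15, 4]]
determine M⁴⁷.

M² = I (check: tr M = 0 and det M = -1), so M⁴⁷ = M since 47 is odd.

[[-4, -1], [15, 4]]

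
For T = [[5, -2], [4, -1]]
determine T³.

[[53, -26], [52, -25]]

tr T = 4 and det T = 3, so the characteristic polynomial is λ² − (4)λ + (3) with roots 3 and 1.
Eigenvectors give P = [[1, -1], [1, -2]] with P⁻¹ = [[2, -1], [1, -1]], and T = P·diag(3, 1)·P⁻¹.
Then T³ = P·diag(27, 1)·P⁻¹ = [[27, -1], [27, -2]] · [[2, -1], [1, -1]] = [[53, -26], [52, -25]].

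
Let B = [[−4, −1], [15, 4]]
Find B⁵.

[[−4, −1], [15, 4]]

B² = I (check: tr B = 0 and det B = −1), so B⁵ = B since 5 is odd.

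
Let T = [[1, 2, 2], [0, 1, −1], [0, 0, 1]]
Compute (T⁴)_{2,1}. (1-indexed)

T = I + N where N = [[0, 2, 2], [0, 0, −1], [0, 0, 0]] is strictly upper-triangular, so N³ = 0.
(I + N)⁴ = I + 4·N + 6·N² = [[1, 8, −4], [0, 1, −4], [0, 0, 1]].

0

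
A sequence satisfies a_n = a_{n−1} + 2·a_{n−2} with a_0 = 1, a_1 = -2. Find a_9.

With companion matrix C = [[1, 2], [1, 0]], [a_n, a_{n−1}]ᵀ = C·[a_{n−1}, a_{n−2}]ᵀ, so [a_9, a_8]ᵀ = C⁸·[a_1, a_0]ᵀ.
C⁸ = [[171, 170], [85, 86]], giving [a_9, a_8]ᵀ = [[-172], [-84]].

-172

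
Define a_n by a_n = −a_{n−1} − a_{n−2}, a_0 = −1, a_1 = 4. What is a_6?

−1

With companion matrix M = [[−1, −1], [1, 0]], [a_n, a_{n−1}]ᵀ = M·[a_{n−1}, a_{n−2}]ᵀ, so [a_6, a_5]ᵀ = M⁵·[a_1, a_0]ᵀ.
M⁵ = [[0, 1], [−1, −1]], giving [a_6, a_5]ᵀ = [[−1], [−3]].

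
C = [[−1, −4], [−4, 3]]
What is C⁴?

[[353, −336], [−336, 689]]

C² = [[17, −8], [−8, 25]]
C³ = [[15, −92], [−92, 107]]
C⁴ = [[353, −336], [−336, 689]]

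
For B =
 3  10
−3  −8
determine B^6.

tr B = −5 and det B = 6, so the characteristic polynomial is λ² − (−5)λ + (6) with roots −3 and −2.
Eigenvectors give P = [[−5, 2], [3, −1]] with P⁻¹ = [[1, 2], [3, 5]], and B = P·diag(−3, −2)·P⁻¹.
Then B^6 = P·diag(729, 64)·P⁻¹ = [[−3645, 128], [2187, −64]] · [[1, 2], [3, 5]] = [[−3261, −6650], [1995, 4054]].

[[−3261, −6650], [1995, 4054]]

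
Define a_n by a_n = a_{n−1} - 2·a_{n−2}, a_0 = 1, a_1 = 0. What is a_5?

6

With companion matrix M = [[1, -2], [1, 0]], [a_n, a_{n−1}]ᵀ = M·[a_{n−1}, a_{n−2}]ᵀ, so [a_5, a_4]ᵀ = M⁴·[a_1, a_0]ᵀ.
M⁴ = [[-1, 6], [-3, 2]], giving [a_5, a_4]ᵀ = [[6], [2]].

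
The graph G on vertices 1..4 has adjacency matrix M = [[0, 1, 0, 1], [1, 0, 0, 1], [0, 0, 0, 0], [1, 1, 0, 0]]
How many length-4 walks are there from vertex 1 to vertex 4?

The number of length-4 walks from vertex 1 to vertex 4 is entry (1,4) of M^4, where M is the adjacency matrix.
M^2 = [[2, 1, 0, 1], [1, 2, 0, 1], [0, 0, 0, 0], [1, 1, 0, 2]]
M^3 = [[2, 3, 0, 3], [3, 2, 0, 3], [0, 0, 0, 0], [3, 3, 0, 2]]
M^4 = [[6, 5, 0, 5], [5, 6, 0, 5], [0, 0, 0, 0], [5, 5, 0, 6]]

5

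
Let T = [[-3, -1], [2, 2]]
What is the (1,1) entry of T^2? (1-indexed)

7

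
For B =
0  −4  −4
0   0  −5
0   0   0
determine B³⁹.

B is strictly triangular, hence nilpotent: B³ = 0, so B³⁹ = 0.

[[0, 0, 0], [0, 0, 0], [0, 0, 0]]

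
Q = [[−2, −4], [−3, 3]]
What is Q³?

Q² = [[16, −4], [−3, 21]]
Q³ = [[−20, −76], [−57, 75]]

[[−20, −76], [−57, 75]]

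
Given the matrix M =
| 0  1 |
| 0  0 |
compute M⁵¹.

[[0, 0], [0, 0]]

M is strictly triangular, hence nilpotent: M² = 0, so M⁵¹ = 0.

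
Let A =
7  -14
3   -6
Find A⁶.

[[7, -14], [3, -6]]

A² = A (a projection; rank 1, trace 1), so A⁶ = A.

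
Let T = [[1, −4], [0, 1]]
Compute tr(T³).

2

T = I + N where N = [[0, −4], [0, 0]] is strictly upper-triangular, so N² = 0.
(I + N)³ = I + 3·N = [[1, −12], [0, 1]].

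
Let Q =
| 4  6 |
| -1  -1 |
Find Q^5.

[[94, 186], [-31, -61]]

tr Q = 3 and det Q = 2, so the characteristic polynomial is λ² − (3)λ + (2) with roots 2 and 1.
Eigenvectors give P = [[3, -2], [-1, 1]] with P⁻¹ = [[1, 2], [1, 3]], and Q = P·diag(2, 1)·P⁻¹.
Then Q^5 = P·diag(32, 1)·P⁻¹ = [[96, -2], [-32, 1]] · [[1, 2], [1, 3]] = [[94, 186], [-31, -61]].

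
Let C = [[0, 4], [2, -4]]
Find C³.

[[-32, 96], [48, -128]]

C² = [[8, -16], [-8, 24]]
C³ = [[-32, 96], [48, -128]]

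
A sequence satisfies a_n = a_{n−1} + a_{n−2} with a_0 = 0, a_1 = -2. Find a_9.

With companion matrix Q = [[1, 1], [1, 0]], [a_n, a_{n−1}]ᵀ = Q·[a_{n−1}, a_{n−2}]ᵀ, so [a_9, a_8]ᵀ = Q⁸·[a_1, a_0]ᵀ.
Q⁸ = [[34, 21], [21, 13]], giving [a_9, a_8]ᵀ = [[-68], [-42]].

-68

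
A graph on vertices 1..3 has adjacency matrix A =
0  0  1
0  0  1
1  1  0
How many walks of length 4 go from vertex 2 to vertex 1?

The number of length-4 walks from vertex 2 to vertex 1 is entry (2,1) of A^4, where A is the adjacency matrix.
A^2 = [[1, 1, 0], [1, 1, 0], [0, 0, 2]]
A^3 = [[0, 0, 2], [0, 0, 2], [2, 2, 0]]
A^4 = [[2, 2, 0], [2, 2, 0], [0, 0, 4]]

2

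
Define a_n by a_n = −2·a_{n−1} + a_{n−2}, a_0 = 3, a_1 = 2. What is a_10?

With companion matrix Q = [[−2, 1], [1, 0]], [a_n, a_{n−1}]ᵀ = Q·[a_{n−1}, a_{n−2}]ᵀ, so [a_10, a_9]ᵀ = Q^9·[a_1, a_0]ᵀ.
Q^9 = [[−2378, 985], [985, −408]], giving [a_10, a_9]ᵀ = [[−1801], [746]].

−1801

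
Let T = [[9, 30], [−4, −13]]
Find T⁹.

[[98409, 295230], [−39364, −118093]]

tr T = −4 and det T = 3, so the characteristic polynomial is λ² − (−4)λ + (3) with roots −3 and −1.
Eigenvectors give P = [[−5, −3], [2, 1]] with P⁻¹ = [[1, 3], [−2, −5]], and T = P·diag(−3, −1)·P⁻¹.
Then T⁹ = P·diag(−19683, −1)·P⁻¹ = [[98415, 3], [−39366, −1]] · [[1, 3], [−2, −5]] = [[98409, 295230], [−39364, −118093]].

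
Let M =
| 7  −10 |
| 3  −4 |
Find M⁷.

tr M = 3 and det M = 2, so the characteristic polynomial is λ² − (3)λ + (2) with roots 1 and 2.
Eigenvectors give P = [[−5, 2], [−3, 1]] with P⁻¹ = [[1, −2], [3, −5]], and M = P·diag(1, 2)·P⁻¹.
Then M⁷ = P·diag(1, 128)·P⁻¹ = [[−5, 256], [−3, 128]] · [[1, −2], [3, −5]] = [[763, −1270], [381, −634]].

[[763, −1270], [381, −634]]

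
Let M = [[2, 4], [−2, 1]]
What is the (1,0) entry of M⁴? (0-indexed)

M² = [[−4, 12], [−6, −7]]
M³ = [[−32, −4], [2, −31]]
M⁴ = [[−56, −132], [66, −23]]

66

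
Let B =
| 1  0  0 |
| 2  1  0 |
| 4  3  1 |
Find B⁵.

B = I + N where N = [[0, 0, 0], [2, 0, 0], [4, 3, 0]] is strictly lower-triangular, so N³ = 0.
(I + N)⁵ = I + 5·N + 10·N² = [[1, 0, 0], [10, 1, 0], [80, 15, 1]].

[[1, 0, 0], [10, 1, 0], [80, 15, 1]]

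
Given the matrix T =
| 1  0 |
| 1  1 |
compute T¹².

[[1, 0], [12, 1]]

T = I + N where N = [[0, 0], [1, 0]] is strictly lower-triangular, so N² = 0.
(I + N)¹² = I + 12·N = [[1, 0], [12, 1]].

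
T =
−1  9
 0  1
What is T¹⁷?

[[−1, 9], [0, 1]]

T² = I (check: tr T = 0 and det T = −1), so T¹⁷ = T since 17 is odd.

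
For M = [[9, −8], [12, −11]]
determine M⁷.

[[4377, −4376], [6564, −6563]]

tr M = −2 and det M = −3, so the characteristic polynomial is λ² − (−2)λ + (−3) with roots −3 and 1.
Eigenvectors give P = [[2, 1], [3, 1]] with P⁻¹ = [[−1, 1], [3, −2]], and M = P·diag(−3, 1)·P⁻¹.
Then M⁷ = P·diag(−2187, 1)·P⁻¹ = [[−4374, 1], [−6561, 1]] · [[−1, 1], [3, −2]] = [[4377, −4376], [6564, −6563]].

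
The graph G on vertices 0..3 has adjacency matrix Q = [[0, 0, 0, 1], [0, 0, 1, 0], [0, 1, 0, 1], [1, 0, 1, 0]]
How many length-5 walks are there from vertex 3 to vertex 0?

The number of length-5 walks from vertex 3 to vertex 0 is entry (3,0) of Q⁵, where Q is the adjacency matrix.
Q² = [[1, 0, 1, 0], [0, 1, 0, 1], [1, 0, 2, 0], [0, 1, 0, 2]]
Q³ = [[0, 1, 0, 2], [1, 0, 2, 0], [0, 2, 0, 3], [2, 0, 3, 0]]
Q⁴ = [[2, 0, 3, 0], [0, 2, 0, 3], [3, 0, 5, 0], [0, 3, 0, 5]]
Q⁵ = [[0, 3, 0, 5], [3, 0, 5, 0], [0, 5, 0, 8], [5, 0, 8, 0]]

5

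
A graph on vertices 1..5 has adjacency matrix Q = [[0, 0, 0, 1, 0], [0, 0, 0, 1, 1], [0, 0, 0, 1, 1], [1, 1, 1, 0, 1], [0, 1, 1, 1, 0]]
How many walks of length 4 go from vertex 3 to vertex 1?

6

The number of length-4 walks from vertex 3 to vertex 1 is entry (3,1) of Q⁴, where Q is the adjacency matrix.
Q² = [[1, 1, 1, 0, 1], [1, 2, 2, 1, 1], [1, 2, 2, 1, 1], [0, 1, 1, 4, 2], [1, 1, 1, 2, 3]]
Q³ = [[0, 1, 1, 4, 2], [1, 2, 2, 6, 5], [1, 2, 2, 6, 5], [4, 6, 6, 4, 6], [2, 5, 5, 6, 4]]
Q⁴ = [[4, 6, 6, 4, 6], [6, 11, 11, 10, 10], [6, 11, 11, 10, 10], [4, 10, 10, 22, 16], [6, 10, 10, 16, 16]]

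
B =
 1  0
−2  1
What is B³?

B = I + N where N = [[0, 0], [−2, 0]] is strictly lower-triangular, so N² = 0.
(I + N)³ = I + 3·N = [[1, 0], [−6, 1]].

[[1, 0], [−6, 1]]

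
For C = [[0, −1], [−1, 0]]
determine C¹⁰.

[[1, 0], [0, 1]]

C² = I (check: tr C = 0 and det C = −1), so C¹⁰ = I since 10 is even.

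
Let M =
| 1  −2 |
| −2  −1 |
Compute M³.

[[5, −10], [−10, −5]]

M² = [[5, 0], [0, 5]]
M³ = [[5, −10], [−10, −5]]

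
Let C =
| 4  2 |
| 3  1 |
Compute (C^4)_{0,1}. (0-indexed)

C^2 = [[22, 10], [15, 7]]
C^3 = [[118, 54], [81, 37]]
C^4 = [[634, 290], [435, 199]]

290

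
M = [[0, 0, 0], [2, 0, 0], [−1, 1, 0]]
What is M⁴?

M is strictly triangular, hence nilpotent: M³ = 0, so M⁴ = 0.

[[0, 0, 0], [0, 0, 0], [0, 0, 0]]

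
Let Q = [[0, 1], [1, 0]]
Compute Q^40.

[[1, 0], [0, 1]]

Q² = I (check: tr Q = 0 and det Q = −1), so Q^40 = I since 40 is even.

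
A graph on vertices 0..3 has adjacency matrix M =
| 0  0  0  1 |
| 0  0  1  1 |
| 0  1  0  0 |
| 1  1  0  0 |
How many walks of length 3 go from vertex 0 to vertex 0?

0

The number of length-3 walks from vertex 0 to vertex 0 is entry (0,0) of M³, where M is the adjacency matrix.
M² = [[1, 1, 0, 0], [1, 2, 0, 0], [0, 0, 1, 1], [0, 0, 1, 2]]
M³ = [[0, 0, 1, 2], [0, 0, 2, 3], [1, 2, 0, 0], [2, 3, 0, 0]]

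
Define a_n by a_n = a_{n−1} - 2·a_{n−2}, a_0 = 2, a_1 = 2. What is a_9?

With companion matrix Q = [[1, -2], [1, 0]], [a_n, a_{n−1}]ᵀ = Q·[a_{n−1}, a_{n−2}]ᵀ, so [a_9, a_8]ᵀ = Q⁸·[a_1, a_0]ᵀ.
Q⁸ = [[-17, 6], [-3, -14]], giving [a_9, a_8]ᵀ = [[-22], [-34]].

-22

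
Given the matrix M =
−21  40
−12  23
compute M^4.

tr M = 2 and det M = −3, so the characteristic polynomial is λ² − (2)λ + (−3) with roots −1 and 3.
Eigenvectors give P = [[2, −5], [1, −3]] with P⁻¹ = [[3, −5], [1, −2]], and M = P·diag(−1, 3)·P⁻¹.
Then M^4 = P·diag(1, 81)·P⁻¹ = [[2, −405], [1, −243]] · [[3, −5], [1, −2]] = [[−399, 800], [−240, 481]].

[[−399, 800], [−240, 481]]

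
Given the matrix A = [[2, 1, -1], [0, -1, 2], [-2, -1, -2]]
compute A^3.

A^2 = [[6, 2, 2], [-4, -1, -6], [0, 1, 4]]
A^3 = [[8, 2, -6], [4, 3, 14], [-8, -5, -6]]

[[8, 2, -6], [4, 3, 14], [-8, -5, -6]]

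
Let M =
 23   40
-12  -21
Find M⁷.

[[13127, 21880], [-6564, -10941]]

tr M = 2 and det M = -3, so the characteristic polynomial is λ² − (2)λ + (-3) with roots 3 and -1.
Eigenvectors give P = [[-2, -5], [1, 3]] with P⁻¹ = [[-3, -5], [1, 2]], and M = P·diag(3, -1)·P⁻¹.
Then M⁷ = P·diag(2187, -1)·P⁻¹ = [[-4374, 5], [2187, -3]] · [[-3, -5], [1, 2]] = [[13127, 21880], [-6564, -10941]].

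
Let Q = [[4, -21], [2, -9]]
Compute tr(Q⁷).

-2315

tr Q = -5 and det Q = 6, so the characteristic polynomial is λ² − (-5)λ + (6) with roots -3 and -2.
Eigenvectors give P = [[3, 7], [1, 2]] with P⁻¹ = [[-2, 7], [1, -3]], and Q = P·diag(-3, -2)·P⁻¹.
Then Q⁷ = P·diag(-2187, -128)·P⁻¹ = [[-6561, -896], [-2187, -256]] · [[-2, 7], [1, -3]] = [[12226, -43239], [4118, -14541]].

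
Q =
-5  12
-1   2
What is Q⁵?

tr Q = -3 and det Q = 2, so the characteristic polynomial is λ² − (-3)λ + (2) with roots -1 and -2.
Eigenvectors give P = [[3, 4], [1, 1]] with P⁻¹ = [[-1, 4], [1, -3]], and Q = P·diag(-1, -2)·P⁻¹.
Then Q⁵ = P·diag(-1, -32)·P⁻¹ = [[-3, -128], [-1, -32]] · [[-1, 4], [1, -3]] = [[-125, 372], [-31, 92]].

[[-125, 372], [-31, 92]]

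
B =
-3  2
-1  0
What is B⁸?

[[511, -510], [255, -254]]

tr B = -3 and det B = 2, so the characteristic polynomial is λ² − (-3)λ + (2) with roots -2 and -1.
Eigenvectors give P = [[2, -1], [1, -1]] with P⁻¹ = [[1, -1], [1, -2]], and B = P·diag(-2, -1)·P⁻¹.
Then B⁸ = P·diag(256, 1)·P⁻¹ = [[512, -1], [256, -1]] · [[1, -1], [1, -2]] = [[511, -510], [255, -254]].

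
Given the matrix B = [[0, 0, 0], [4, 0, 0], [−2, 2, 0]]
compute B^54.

[[0, 0, 0], [0, 0, 0], [0, 0, 0]]

B is strictly triangular, hence nilpotent: B^3 = 0, so B^54 = 0.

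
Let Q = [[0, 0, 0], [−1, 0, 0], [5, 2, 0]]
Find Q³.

[[0, 0, 0], [0, 0, 0], [0, 0, 0]]

Q is strictly triangular, hence nilpotent: Q³ = 0, so Q³ = 0.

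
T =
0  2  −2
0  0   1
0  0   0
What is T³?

[[0, 0, 0], [0, 0, 0], [0, 0, 0]]

T is strictly triangular, hence nilpotent: T³ = 0, so T³ = 0.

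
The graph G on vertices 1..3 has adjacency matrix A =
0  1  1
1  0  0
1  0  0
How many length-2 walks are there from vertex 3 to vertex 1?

0

The number of length-2 walks from vertex 3 to vertex 1 is entry (3,1) of A^2, where A is the adjacency matrix.
A^2 = [[2, 0, 0], [0, 1, 1], [0, 1, 1]]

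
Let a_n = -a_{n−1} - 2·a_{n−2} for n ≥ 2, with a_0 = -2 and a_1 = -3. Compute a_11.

With companion matrix A = [[-1, -2], [1, 0]], [a_n, a_{n−1}]ᵀ = A·[a_{n−1}, a_{n−2}]ᵀ, so [a_11, a_10]ᵀ = A¹⁰·[a_1, a_0]ᵀ.
A¹⁰ = [[23, -22], [11, 34]], giving [a_11, a_10]ᵀ = [[-25], [-101]].

-25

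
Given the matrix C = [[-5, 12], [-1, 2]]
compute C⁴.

[[61, -180], [15, -44]]

tr C = -3 and det C = 2, so the characteristic polynomial is λ² − (-3)λ + (2) with roots -2 and -1.
Eigenvectors give P = [[4, 3], [1, 1]] with P⁻¹ = [[1, -3], [-1, 4]], and C = P·diag(-2, -1)·P⁻¹.
Then C⁴ = P·diag(16, 1)·P⁻¹ = [[64, 3], [16, 1]] · [[1, -3], [-1, 4]] = [[61, -180], [15, -44]].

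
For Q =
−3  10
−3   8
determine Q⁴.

tr Q = 5 and det Q = 6, so the characteristic polynomial is λ² − (5)λ + (6) with roots 3 and 2.
Eigenvectors give P = [[−5, 2], [−3, 1]] with P⁻¹ = [[1, −2], [3, −5]], and Q = P·diag(3, 2)·P⁻¹.
Then Q⁴ = P·diag(81, 16)·P⁻¹ = [[−405, 32], [−243, 16]] · [[1, −2], [3, −5]] = [[−309, 650], [−195, 406]].

[[−309, 650], [−195, 406]]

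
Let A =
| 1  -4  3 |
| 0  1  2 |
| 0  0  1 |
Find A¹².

[[1, -48, -492], [0, 1, 24], [0, 0, 1]]

A = I + N where N = [[0, -4, 3], [0, 0, 2], [0, 0, 0]] is strictly upper-triangular, so N³ = 0.
(I + N)¹² = I + 12·N + 66·N² = [[1, -48, -492], [0, 1, 24], [0, 0, 1]].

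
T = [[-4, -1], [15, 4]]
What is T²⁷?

T² = I (check: tr T = 0 and det T = -1), so T²⁷ = T since 27 is odd.

[[-4, -1], [15, 4]]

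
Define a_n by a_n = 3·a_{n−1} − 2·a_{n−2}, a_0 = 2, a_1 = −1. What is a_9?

With companion matrix T = [[3, −2], [1, 0]], [a_n, a_{n−1}]ᵀ = T·[a_{n−1}, a_{n−2}]ᵀ, so [a_9, a_8]ᵀ = T^8·[a_1, a_0]ᵀ.
T^8 = [[511, −510], [255, −254]], giving [a_9, a_8]ᵀ = [[−1531], [−763]].

−1531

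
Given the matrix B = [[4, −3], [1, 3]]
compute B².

[[13, −21], [7, 6]]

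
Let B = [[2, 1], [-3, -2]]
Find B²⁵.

B² = I (check: tr B = 0 and det B = -1), so B²⁵ = B since 25 is odd.

[[2, 1], [-3, -2]]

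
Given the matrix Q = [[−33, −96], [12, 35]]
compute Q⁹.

[[−157473, −472416], [59052, 177155]]

tr Q = 2 and det Q = −3, so the characteristic polynomial is λ² − (2)λ + (−3) with roots −1 and 3.
Eigenvectors give P = [[−3, 8], [1, −3]] with P⁻¹ = [[−3, −8], [−1, −3]], and Q = P·diag(−1, 3)·P⁻¹.
Then Q⁹ = P·diag(−1, 19683)·P⁻¹ = [[3, 157464], [−1, −59049]] · [[−3, −8], [−1, −3]] = [[−157473, −472416], [59052, 177155]].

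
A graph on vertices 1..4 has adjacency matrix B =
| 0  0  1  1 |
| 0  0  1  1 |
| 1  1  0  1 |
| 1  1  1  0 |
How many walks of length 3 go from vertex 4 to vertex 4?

The number of length-3 walks from vertex 4 to vertex 4 is entry (4,4) of B³, where B is the adjacency matrix.
B² = [[2, 2, 1, 1], [2, 2, 1, 1], [1, 1, 3, 2], [1, 1, 2, 3]]
B³ = [[2, 2, 5, 5], [2, 2, 5, 5], [5, 5, 4, 5], [5, 5, 5, 4]]

4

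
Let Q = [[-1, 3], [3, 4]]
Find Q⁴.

[[181, 315], [315, 706]]

Q² = [[10, 9], [9, 25]]
Q³ = [[17, 66], [66, 127]]
Q⁴ = [[181, 315], [315, 706]]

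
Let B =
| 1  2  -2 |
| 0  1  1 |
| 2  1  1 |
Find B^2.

[[-3, 2, -2], [2, 2, 2], [4, 6, -2]]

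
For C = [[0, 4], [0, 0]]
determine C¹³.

C is strictly triangular, hence nilpotent: C² = 0, so C¹³ = 0.

[[0, 0], [0, 0]]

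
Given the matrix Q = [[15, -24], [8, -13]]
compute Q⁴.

[[321, -480], [160, -239]]

tr Q = 2 and det Q = -3, so the characteristic polynomial is λ² − (2)λ + (-3) with roots -1 and 3.
Eigenvectors give P = [[-3, 2], [-2, 1]] with P⁻¹ = [[1, -2], [2, -3]], and Q = P·diag(-1, 3)·P⁻¹.
Then Q⁴ = P·diag(1, 81)·P⁻¹ = [[-3, 162], [-2, 81]] · [[1, -2], [2, -3]] = [[321, -480], [160, -239]].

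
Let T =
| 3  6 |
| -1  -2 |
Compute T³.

[[3, 6], [-1, -2]]

T² = T (a projection; rank 1, trace 1), so T³ = T.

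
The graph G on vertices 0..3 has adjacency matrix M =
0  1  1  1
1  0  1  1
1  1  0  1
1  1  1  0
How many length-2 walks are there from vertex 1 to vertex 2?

2

The number of length-2 walks from vertex 1 to vertex 2 is entry (1,2) of M², where M is the adjacency matrix.
M² = [[3, 2, 2, 2], [2, 3, 2, 2], [2, 2, 3, 2], [2, 2, 2, 3]]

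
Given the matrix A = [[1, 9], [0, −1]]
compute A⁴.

A² = I (check: tr A = 0 and det A = −1), so A⁴ = I since 4 is even.

[[1, 0], [0, 1]]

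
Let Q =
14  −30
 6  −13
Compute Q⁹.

tr Q = 1 and det Q = −2, so the characteristic polynomial is λ² − (1)λ + (−2) with roots −1 and 2.
Eigenvectors give P = [[−2, 5], [−1, 2]] with P⁻¹ = [[2, −5], [1, −2]], and Q = P·diag(−1, 2)·P⁻¹.
Then Q⁹ = P·diag(−1, 512)·P⁻¹ = [[2, 2560], [1, 1024]] · [[2, −5], [1, −2]] = [[2564, −5130], [1026, −2053]].

[[2564, −5130], [1026, −2053]]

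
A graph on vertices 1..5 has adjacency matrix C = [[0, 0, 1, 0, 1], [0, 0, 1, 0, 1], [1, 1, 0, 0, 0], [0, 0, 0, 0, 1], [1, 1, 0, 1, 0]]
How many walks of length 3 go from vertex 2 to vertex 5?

The number of length-3 walks from vertex 2 to vertex 5 is entry (2,5) of C^3, where C is the adjacency matrix.
C^2 = [[2, 2, 0, 1, 0], [2, 2, 0, 1, 0], [0, 0, 2, 0, 2], [1, 1, 0, 1, 0], [0, 0, 2, 0, 3]]
C^3 = [[0, 0, 4, 0, 5], [0, 0, 4, 0, 5], [4, 4, 0, 2, 0], [0, 0, 2, 0, 3], [5, 5, 0, 3, 0]]

5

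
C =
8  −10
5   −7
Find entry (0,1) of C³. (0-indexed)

−70

tr C = 1 and det C = −6, so the characteristic polynomial is λ² − (1)λ + (−6) with roots 3 and −2.
Eigenvectors give P = [[2, 1], [1, 1]] with P⁻¹ = [[1, −1], [−1, 2]], and C = P·diag(3, −2)·P⁻¹.
Then C³ = P·diag(27, −8)·P⁻¹ = [[54, −8], [27, −8]] · [[1, −1], [−1, 2]] = [[62, −70], [35, −43]].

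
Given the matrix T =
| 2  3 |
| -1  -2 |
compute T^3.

T² = I (check: tr T = 0 and det T = -1), so T^3 = T since 3 is odd.

[[2, 3], [-1, -2]]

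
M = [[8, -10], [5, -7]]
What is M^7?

tr M = 1 and det M = -6, so the characteristic polynomial is λ² − (1)λ + (-6) with roots 3 and -2.
Eigenvectors give P = [[2, 1], [1, 1]] with P⁻¹ = [[1, -1], [-1, 2]], and M = P·diag(3, -2)·P⁻¹.
Then M^7 = P·diag(2187, -128)·P⁻¹ = [[4374, -128], [2187, -128]] · [[1, -1], [-1, 2]] = [[4502, -4630], [2315, -2443]].

[[4502, -4630], [2315, -2443]]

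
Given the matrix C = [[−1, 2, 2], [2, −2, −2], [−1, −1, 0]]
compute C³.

[[−13, 28, 22], [16, −36, −28], [1, −2, −2]]

C² = [[3, −8, −6], [−4, 10, 8], [−1, 0, 0]]
C³ = [[−13, 28, 22], [16, −36, −28], [1, −2, −2]]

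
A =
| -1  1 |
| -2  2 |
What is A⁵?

[[-1, 1], [-2, 2]]

A² = A (a projection; rank 1, trace 1), so A⁵ = A.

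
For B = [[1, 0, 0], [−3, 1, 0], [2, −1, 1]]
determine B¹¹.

B = I + N where N = [[0, 0, 0], [−3, 0, 0], [2, −1, 0]] is strictly lower-triangular, so N³ = 0.
(I + N)¹¹ = I + 11·N + 55·N² = [[1, 0, 0], [−33, 1, 0], [187, −11, 1]].

[[1, 0, 0], [−33, 1, 0], [187, −11, 1]]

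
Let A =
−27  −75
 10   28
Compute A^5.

[[−1407, −4125], [550, 1618]]

tr A = 1 and det A = −6, so the characteristic polynomial is λ² − (1)λ + (−6) with roots −2 and 3.
Eigenvectors give P = [[−3, −5], [1, 2]] with P⁻¹ = [[−2, −5], [1, 3]], and A = P·diag(−2, 3)·P⁻¹.
Then A^5 = P·diag(−32, 243)·P⁻¹ = [[96, −1215], [−32, 486]] · [[−2, −5], [1, 3]] = [[−1407, −4125], [550, 1618]].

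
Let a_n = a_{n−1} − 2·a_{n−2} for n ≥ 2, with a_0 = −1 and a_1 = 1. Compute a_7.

17

With companion matrix T = [[1, −2], [1, 0]], [a_n, a_{n−1}]ᵀ = T·[a_{n−1}, a_{n−2}]ᵀ, so [a_7, a_6]ᵀ = T^6·[a_1, a_0]ᵀ.
T^6 = [[7, −10], [5, 2]], giving [a_7, a_6]ᵀ = [[17], [3]].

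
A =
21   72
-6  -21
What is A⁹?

tr A = 0 and det A = -9, so the characteristic polynomial is λ² − (0)λ + (-9) with roots 3 and -3.
Eigenvectors give P = [[-4, -3], [1, 1]] with P⁻¹ = [[-1, -3], [1, 4]], and A = P·diag(3, -3)·P⁻¹.
Then A⁹ = P·diag(19683, -19683)·P⁻¹ = [[-78732, 59049], [19683, -19683]] · [[-1, -3], [1, 4]] = [[137781, 472392], [-39366, -137781]].

[[137781, 472392], [-39366, -137781]]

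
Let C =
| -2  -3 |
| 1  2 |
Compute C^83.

[[-2, -3], [1, 2]]

C² = I (check: tr C = 0 and det C = -1), so C^83 = C since 83 is odd.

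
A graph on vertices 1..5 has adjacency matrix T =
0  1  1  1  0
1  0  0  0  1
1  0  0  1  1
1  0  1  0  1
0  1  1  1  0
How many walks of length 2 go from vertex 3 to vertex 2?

The number of length-2 walks from vertex 3 to vertex 2 is entry (3,2) of T^2, where T is the adjacency matrix.
T^2 = [[3, 0, 1, 1, 3], [0, 2, 2, 2, 0], [1, 2, 3, 2, 1], [1, 2, 2, 3, 1], [3, 0, 1, 1, 3]]

2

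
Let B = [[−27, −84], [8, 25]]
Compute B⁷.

[[−15315, −45948], [4376, 13129]]

tr B = −2 and det B = −3, so the characteristic polynomial is λ² − (−2)λ + (−3) with roots 1 and −3.
Eigenvectors give P = [[3, 7], [−1, −2]] with P⁻¹ = [[−2, −7], [1, 3]], and B = P·diag(1, −3)·P⁻¹.
Then B⁷ = P·diag(1, −2187)·P⁻¹ = [[3, −15309], [−1, 4374]] · [[−2, −7], [1, 3]] = [[−15315, −45948], [4376, 13129]].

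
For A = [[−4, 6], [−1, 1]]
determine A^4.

[[46, −90], [15, −29]]

tr A = −3 and det A = 2, so the characteristic polynomial is λ² − (−3)λ + (2) with roots −2 and −1.
Eigenvectors give P = [[−3, 2], [−1, 1]] with P⁻¹ = [[−1, 2], [−1, 3]], and A = P·diag(−2, −1)·P⁻¹.
Then A^4 = P·diag(16, 1)·P⁻¹ = [[−48, 2], [−16, 1]] · [[−1, 2], [−1, 3]] = [[46, −90], [15, −29]].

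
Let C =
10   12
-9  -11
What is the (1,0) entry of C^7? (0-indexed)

tr C = -1 and det C = -2, so the characteristic polynomial is λ² − (-1)λ + (-2) with roots -2 and 1.
Eigenvectors give P = [[-1, 4], [1, -3]] with P⁻¹ = [[3, 4], [1, 1]], and C = P·diag(-2, 1)·P⁻¹.
Then C^7 = P·diag(-128, 1)·P⁻¹ = [[128, 4], [-128, -3]] · [[3, 4], [1, 1]] = [[388, 516], [-387, -515]].

-387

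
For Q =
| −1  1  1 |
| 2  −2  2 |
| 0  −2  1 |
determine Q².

[[3, −5, 2], [−6, 2, 0], [−4, 2, −3]]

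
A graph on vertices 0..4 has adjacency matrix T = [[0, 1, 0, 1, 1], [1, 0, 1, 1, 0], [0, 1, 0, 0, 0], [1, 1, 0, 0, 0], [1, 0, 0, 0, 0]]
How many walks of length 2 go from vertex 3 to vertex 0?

1

The number of length-2 walks from vertex 3 to vertex 0 is entry (3,0) of T², where T is the adjacency matrix.
T² = [[3, 1, 1, 1, 0], [1, 3, 0, 1, 1], [1, 0, 1, 1, 0], [1, 1, 1, 2, 1], [0, 1, 0, 1, 1]]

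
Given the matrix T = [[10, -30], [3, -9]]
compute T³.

T² = T (a projection; rank 1, trace 1), so T³ = T.

[[10, -30], [3, -9]]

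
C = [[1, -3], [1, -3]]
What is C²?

[[-2, 6], [-2, 6]]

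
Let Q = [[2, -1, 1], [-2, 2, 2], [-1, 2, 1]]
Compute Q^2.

[[5, -2, 1], [-10, 10, 4], [-7, 7, 4]]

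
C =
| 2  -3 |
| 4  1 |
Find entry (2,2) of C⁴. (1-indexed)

C² = [[-8, -9], [12, -11]]
C³ = [[-52, 15], [-20, -47]]
C⁴ = [[-44, 171], [-228, 13]]

13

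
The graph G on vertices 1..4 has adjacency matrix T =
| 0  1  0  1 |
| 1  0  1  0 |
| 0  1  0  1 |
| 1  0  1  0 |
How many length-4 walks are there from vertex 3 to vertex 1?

The number of length-4 walks from vertex 3 to vertex 1 is entry (3,1) of T⁴, where T is the adjacency matrix.
T² = [[2, 0, 2, 0], [0, 2, 0, 2], [2, 0, 2, 0], [0, 2, 0, 2]]
T³ = [[0, 4, 0, 4], [4, 0, 4, 0], [0, 4, 0, 4], [4, 0, 4, 0]]
T⁴ = [[8, 0, 8, 0], [0, 8, 0, 8], [8, 0, 8, 0], [0, 8, 0, 8]]

8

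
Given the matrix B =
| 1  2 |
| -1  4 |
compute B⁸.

[[-6049, 12610], [-6305, 12866]]

tr B = 5 and det B = 6, so the characteristic polynomial is λ² − (5)λ + (6) with roots 3 and 2.
Eigenvectors give P = [[-1, -2], [-1, -1]] with P⁻¹ = [[1, -2], [-1, 1]], and B = P·diag(3, 2)·P⁻¹.
Then B⁸ = P·diag(6561, 256)·P⁻¹ = [[-6561, -512], [-6561, -256]] · [[1, -2], [-1, 1]] = [[-6049, 12610], [-6305, 12866]].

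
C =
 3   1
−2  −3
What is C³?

[[21, 7], [−14, −21]]

C² = [[7, 0], [0, 7]]
C³ = [[21, 7], [−14, −21]]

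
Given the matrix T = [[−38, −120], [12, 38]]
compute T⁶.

tr T = 0 and det T = −4, so the characteristic polynomial is λ² − (0)λ + (−4) with roots −2 and 2.
Eigenvectors give P = [[−10, −3], [3, 1]] with P⁻¹ = [[−1, −3], [3, 10]], and T = P·diag(−2, 2)·P⁻¹.
Then T⁶ = P·diag(64, 64)·P⁻¹ = [[−640, −192], [192, 64]] · [[−1, −3], [3, 10]] = [[64, 0], [0, 64]].

[[64, 0], [0, 64]]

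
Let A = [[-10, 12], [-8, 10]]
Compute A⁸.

[[256, 0], [0, 256]]

tr A = 0 and det A = -4, so the characteristic polynomial is λ² − (0)λ + (-4) with roots -2 and 2.
Eigenvectors give P = [[3, 1], [2, 1]] with P⁻¹ = [[1, -1], [-2, 3]], and A = P·diag(-2, 2)·P⁻¹.
Then A⁸ = P·diag(256, 256)·P⁻¹ = [[768, 256], [512, 256]] · [[1, -1], [-2, 3]] = [[256, 0], [0, 256]].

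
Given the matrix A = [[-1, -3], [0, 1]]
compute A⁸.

[[1, 0], [0, 1]]

A² = I (check: tr A = 0 and det A = -1), so A⁸ = I since 8 is even.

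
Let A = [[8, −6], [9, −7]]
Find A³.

[[26, −18], [27, −19]]

tr A = 1 and det A = −2, so the characteristic polynomial is λ² − (1)λ + (−2) with roots −1 and 2.
Eigenvectors give P = [[−2, 1], [−3, 1]] with P⁻¹ = [[1, −1], [3, −2]], and A = P·diag(−1, 2)·P⁻¹.
Then A³ = P·diag(−1, 8)·P⁻¹ = [[2, 8], [3, 8]] · [[1, −1], [3, −2]] = [[26, −18], [27, −19]].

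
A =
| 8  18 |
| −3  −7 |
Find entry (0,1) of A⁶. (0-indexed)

tr A = 1 and det A = −2, so the characteristic polynomial is λ² − (1)λ + (−2) with roots −1 and 2.
Eigenvectors give P = [[−2, −3], [1, 1]] with P⁻¹ = [[1, 3], [−1, −2]], and A = P·diag(−1, 2)·P⁻¹.
Then A⁶ = P·diag(1, 64)·P⁻¹ = [[−2, −192], [1, 64]] · [[1, 3], [−1, −2]] = [[190, 378], [−63, −125]].

378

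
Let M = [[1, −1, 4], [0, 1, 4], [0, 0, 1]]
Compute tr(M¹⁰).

3

M = I + N where N = [[0, −1, 4], [0, 0, 4], [0, 0, 0]] is strictly upper-triangular, so N³ = 0.
(I + N)¹⁰ = I + 10·N + 45·N² = [[1, −10, −140], [0, 1, 40], [0, 0, 1]].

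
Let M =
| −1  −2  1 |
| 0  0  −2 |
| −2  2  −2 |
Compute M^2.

[[−1, 4, 1], [4, −4, 4], [6, 0, −2]]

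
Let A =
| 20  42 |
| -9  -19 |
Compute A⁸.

tr A = 1 and det A = -2, so the characteristic polynomial is λ² − (1)λ + (-2) with roots 2 and -1.
Eigenvectors give P = [[7, 2], [-3, -1]] with P⁻¹ = [[1, 2], [-3, -7]], and A = P·diag(2, -1)·P⁻¹.
Then A⁸ = P·diag(256, 1)·P⁻¹ = [[1792, 2], [-768, -1]] · [[1, 2], [-3, -7]] = [[1786, 3570], [-765, -1529]].

[[1786, 3570], [-765, -1529]]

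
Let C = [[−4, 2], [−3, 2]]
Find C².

[[10, −4], [6, −2]]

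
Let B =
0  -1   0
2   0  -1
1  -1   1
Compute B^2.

[[-2, 0, 1], [-1, -1, -1], [-1, -2, 2]]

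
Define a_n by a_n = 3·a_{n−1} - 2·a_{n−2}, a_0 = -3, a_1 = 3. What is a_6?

With companion matrix A = [[3, -2], [1, 0]], [a_n, a_{n−1}]ᵀ = A·[a_{n−1}, a_{n−2}]ᵀ, so [a_6, a_5]ᵀ = A^5·[a_1, a_0]ᵀ.
A^5 = [[63, -62], [31, -30]], giving [a_6, a_5]ᵀ = [[375], [183]].

375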